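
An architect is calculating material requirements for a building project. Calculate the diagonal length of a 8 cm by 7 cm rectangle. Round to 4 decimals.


Shape: rectangle (diagonal via Pythagoras)
Sides: 8 cm and 7 cm
Formula: d = sqrt(l^2 + w^2)
l^2 = 64, w^2 = 49
l^2 + w^2 = 113
d = sqrt(113)
d = 10.6301
10.6301 cm


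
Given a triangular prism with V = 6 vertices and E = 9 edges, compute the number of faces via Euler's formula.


Polyhedron: triangular prism
Euler's formula for convex polyhedra: V - E + F = 2
Given: V = 6 vertices and E = 9 edges
Solve for F:
F = 2 + E - V = 2 + 9 - 6 = 5
5 faces


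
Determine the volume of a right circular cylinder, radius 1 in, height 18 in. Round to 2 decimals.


Shape: cylinder
Radius r = 1 in, Height h = 18 in
Formula: V = pi * r^2 * h
r^2 = 1
V = pi * 1 * 18
V = 18 * pi
V = 56.55
56.55 in^3


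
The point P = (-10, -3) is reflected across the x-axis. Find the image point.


Transformation: reflection
Original point: (-10, -3)
Rule for reflection over the x-axis: (x, y) -> (x, -y)
Apply: (-10, -3) -> (-10, 3)
(-10, 3)


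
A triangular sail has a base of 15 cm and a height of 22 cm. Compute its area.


Shape: triangle
Base b = 15 cm, Height h = 22 cm
Formula: A = (1/2) * b * h
A = 0.5 * 15 * 22
A = 0.5 * 330
A = 165
165 cm^2


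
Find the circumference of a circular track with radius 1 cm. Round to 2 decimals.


Shape: circle
Radius r = 1 cm
Formula: C = 2 * pi * r
C = 2 * pi * 1
C = 2 * pi
C = 6.28
6.28 cm


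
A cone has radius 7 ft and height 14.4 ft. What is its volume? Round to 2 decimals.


Shape: cone
Radius r = 7 ft, Height h = 14.4 ft
Formula: V = (1/3) * pi * r^2 * h
r^2 = 49
pi * r^2 * h = pi * 49 * 14.4 = 705.6 * pi
V = 705.6 * pi / 3
V = 738.9
738.9 ft^3


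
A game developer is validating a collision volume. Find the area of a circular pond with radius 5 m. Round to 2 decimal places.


Shape: circle
Radius r = 5 m
Formula: A = pi * r^2
r^2 = 5^2 = 25
A = pi * 25
A = 78.54
78.54 m^2


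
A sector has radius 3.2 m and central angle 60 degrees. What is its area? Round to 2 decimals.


Shape: circular sector
Radius r = 3.2 m, Angle = 60 degrees
Formula: A = (angle/360) * pi * r^2
r^2 = 10.24
Fraction of circle = 60/360
A = (60/360) * pi * 10.24
A = 1.706667 * pi
A = 5.36
5.36 m^2


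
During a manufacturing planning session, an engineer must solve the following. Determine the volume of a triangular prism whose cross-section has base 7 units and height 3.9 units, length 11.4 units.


Shape: triangular prism
Triangle base = 7 units, triangle height = 3.9 units, prism length L = 11.4 units
Formula: V = (1/2 * b * h_tri) * L
Cross-section area = 0.5 * 7 * 3.9 = 13.65
V = 13.65 * 11.4
V = 155.61
155.61 units^3


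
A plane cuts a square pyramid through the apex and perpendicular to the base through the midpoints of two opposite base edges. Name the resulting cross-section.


Solid: square pyramid
Cutting plane: through the apex and perpendicular to the base through the midpoints of two opposite base edges
Visualize the intersection of the plane with the solid's surface.
The boundary of the cut region is a isosceles triangle.
isosceles triangle


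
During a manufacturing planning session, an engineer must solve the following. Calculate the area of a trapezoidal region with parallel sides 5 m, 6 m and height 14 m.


Shape: trapezoid
Parallel sides a = 5 m, b = 6 m; Height h = 14 m
Formula: A = (a + b) * h / 2
a + b = 5 + 6 = 11
A = 11 * 14 / 2
A = 154 / 2
A = 77
77 m^2


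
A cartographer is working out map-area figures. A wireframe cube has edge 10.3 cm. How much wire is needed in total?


Shape: cube
Side s = 10.3 cm
A cube has 12 edges, all equal.
Formula: total edge length = 12 * s
Total = 12 * 10.3
Total = 123.6
123.6 cm


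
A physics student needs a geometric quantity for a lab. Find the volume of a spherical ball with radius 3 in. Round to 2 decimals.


Shape: sphere
Radius r = 3 in
Formula: V = (4/3) * pi * r^3
r^3 = 27
(4/3) * 27 = 36
V = 36 * pi
V = 113.1
113.1 in^3


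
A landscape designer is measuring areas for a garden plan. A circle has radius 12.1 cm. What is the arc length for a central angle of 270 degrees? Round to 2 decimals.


Shape: circular arc
Radius r = 12.1 cm, Angle = 270 degrees
Formula: L = (angle/360) * 2 * pi * r
2 * pi * r = 24.2 * pi
L = (270/360) * 24.2 * pi
L = 18.15 * pi
L = 57.02
57.02 cm


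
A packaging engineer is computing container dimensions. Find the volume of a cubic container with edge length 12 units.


Shape: cube
Side s = 12 units
Formula: V = s^3
V = 12 * 12 * 12
V = 144 * 12
V = 1728
1728 units^3


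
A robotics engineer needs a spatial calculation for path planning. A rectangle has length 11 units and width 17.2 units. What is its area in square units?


Shape: rectangle
Length l = 11 units, Width w = 17.2 units
Formula: A = l * w
A = 11 * 17.2
A = 189.2
189.2 units^2


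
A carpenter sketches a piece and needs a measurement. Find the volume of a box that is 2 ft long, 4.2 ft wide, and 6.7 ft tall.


Shape: rectangular prism
l = 2 ft, w = 4.2 ft, h = 6.7 ft
Formula: V = l * w * h
V = 2 * 4.2 * 6.7
V = 8.4 * 6.7
V = 56.28
56.28 ft^3


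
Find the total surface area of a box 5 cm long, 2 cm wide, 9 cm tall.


Shape: rectangular prism
l = 5 cm, w = 2 cm, h = 9 cm
Formula: SA = 2(lw + lh + wh)
lw = 10, lh = 45, wh = 18
lw + lh + wh = 73
SA = 2 * 73
SA = 146
146 cm^2


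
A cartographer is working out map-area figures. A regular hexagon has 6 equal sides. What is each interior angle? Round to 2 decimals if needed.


Shape: regular hexagon (6 sides)
Formula: interior angle = (n - 2) * 180 / n
(n - 2) = 4
(n - 2) * 180 = 720
angle = 720 / 6
angle = 120
120 degrees


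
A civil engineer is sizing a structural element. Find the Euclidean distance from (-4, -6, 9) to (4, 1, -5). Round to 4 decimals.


3D distance between two points
P1 = (-4, -6, 9), P2 = (4, 1, -5)
Formula: d = sqrt((x2-x1)^2 + (y2-y1)^2 + (z2-z1)^2)
dx = 4 - -4 = 8
dy = 1 - -6 = 7
dz = -5 - 9 = -14
dx^2 + dy^2 + dz^2 = 64 + 49 + 196 = 309
d = sqrt(309)
d = 17.5784
17.5784 units


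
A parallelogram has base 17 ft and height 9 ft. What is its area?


Shape: parallelogram
Base b = 17 ft, Height h = 9 ft
Formula: A = b * h
A = 17 * 9
A = 153
153 ft^2


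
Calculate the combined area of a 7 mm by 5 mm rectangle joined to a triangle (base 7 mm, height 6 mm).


Composite shape: rectangle + triangle
Rectangle area = 7 * 5 = 35
Triangle area = 0.5 * 7 * 6 = 21
Total = 35 + 21
Total = 56
56 mm^2


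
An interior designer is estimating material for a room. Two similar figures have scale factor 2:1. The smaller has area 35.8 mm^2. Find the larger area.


Linear scale factor k = 2
Original area = 35.8 mm^2
Rule: under a linear scaling by k, areas scale by k^2.
k^2 = 2^2 = 4
New area = 35.8 * 4
New area = 143.2
143.2 mm^2


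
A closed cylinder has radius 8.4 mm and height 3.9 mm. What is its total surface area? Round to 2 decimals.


Shape: closed cylinder
Radius r = 8.4 mm, Height h = 3.9 mm
Formula: SA = 2*pi*r^2 + 2*pi*r*h = 2*pi*r*(r + h)
r + h = 12.3
2 * r * (r + h) = 2 * 8.4 * 12.3 = 206.64
SA = 206.64 * pi
SA = 649.18
649.18 mm^2


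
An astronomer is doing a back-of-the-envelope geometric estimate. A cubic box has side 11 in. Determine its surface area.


Shape: cube
Side s = 11 in
A cube has 6 square faces.
Formula: SA = 6 * s^2
s^2 = 121
SA = 6 * 121
SA = 726
726 in^2


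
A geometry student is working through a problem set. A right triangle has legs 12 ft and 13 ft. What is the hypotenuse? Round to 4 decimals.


Shape: right triangle
Legs a = 12 ft, b = 13 ft
Formula: c = sqrt(a^2 + b^2)
a^2 = 144, b^2 = 169
a^2 + b^2 = 313
c = sqrt(313)
c = 17.6918
17.6918 ft


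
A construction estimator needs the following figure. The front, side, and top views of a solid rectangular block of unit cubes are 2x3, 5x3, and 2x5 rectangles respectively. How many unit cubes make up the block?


Orthographic views of a solid rectangular block:
Front view 2 x 3 -> length = 2, height = 3
Side view 5 x 3 -> width = 5, height = 3 (consistent)
Top view 2 x 5 -> confirms length = 2, width = 5
The block is 2 x 5 x 3.
Total unit cubes = 2 * 5 * 3 = 30
30 unit cubes


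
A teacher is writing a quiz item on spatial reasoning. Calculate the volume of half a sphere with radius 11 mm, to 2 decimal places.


Shape: hemisphere (half of a sphere)
Radius r = 11 mm
Formula: V = (1/2) * (4/3) * pi * r^3 = (2/3) * pi * r^3
r^3 = 1331
(2/3) * 1331 = 887.333333
V = 887.333333 * pi
V = 2787.64
2787.64 mm^3


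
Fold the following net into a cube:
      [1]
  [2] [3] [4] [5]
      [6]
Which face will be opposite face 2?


Net: cross layout. Take square 3 as the base (bottom).
Fold the four squares in the horizontal row up around 3: 2 -> left, 4 -> right, 5 wraps to the top.
Fold 1 and 6 up from 3: 1 -> back, 6 -> front.
Opposite pairs are therefore: (1, 6), (2, 4), (3, 5).
Face 2 is opposite face 4.
face 4


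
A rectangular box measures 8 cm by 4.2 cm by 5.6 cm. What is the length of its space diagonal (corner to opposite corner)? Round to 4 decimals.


Shape: rectangular box (space diagonal)
l = 8 cm, w = 4.2 cm, h = 5.6 cm
Visualize: the diagonal of the base, then a right triangle with that diagonal and the height.
Formula: d = sqrt(l^2 + w^2 + h^2)
l^2 + w^2 + h^2 = 64 + 17.64 + 31.36 = 113
d = sqrt(113)
d = 10.6301
10.6301 cm


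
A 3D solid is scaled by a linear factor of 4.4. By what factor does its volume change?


Linear scale factor k = 4.4
Rule: under a linear scaling by k, volumes scale by k^3.
k^3 = 4.4 * 4.4 * 4.4
k^3 = 19.36 * 4.4
k^3 = 85.184
Volume scales by a factor of 85.184.
85.184 (dimensionless)


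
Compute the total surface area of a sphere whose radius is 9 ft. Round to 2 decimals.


Shape: sphere
Radius r = 9 ft
Formula: SA = 4 * pi * r^2
r^2 = 81
SA = 4 * pi * 81
SA = 324 * pi
SA = 1017.88
1017.88 ft^2


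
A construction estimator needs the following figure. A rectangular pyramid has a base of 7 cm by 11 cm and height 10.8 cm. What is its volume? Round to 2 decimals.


Shape: rectangular pyramid
Base: 7 cm x 11 cm, Height h = 10.8 cm
Formula: V = (1/3) * base_area * h
base_area = 7 * 11 = 77
base_area * h = 77 * 10.8 = 831.6
V = 831.6 / 3
V = 277.2
277.2 cm^3


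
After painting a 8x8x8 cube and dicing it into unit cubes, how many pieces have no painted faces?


Large cube: 8 x 8 x 8, cut into unit cubes.
n = 8, so n - 2 = 6
Unpainted cubes form the interior (n - 2)^3 block.
(n - 2)^3 = 6^3 = 216
216 unit cubes


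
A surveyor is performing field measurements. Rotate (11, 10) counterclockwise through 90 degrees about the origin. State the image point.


Transformation: rotation about the origin
Original point: (11, 10)
Rule for 90 deg counterclockwise: (x, y) -> (-y, x)
Apply: (11, 10) -> (-10, 11)
(-10, 11)


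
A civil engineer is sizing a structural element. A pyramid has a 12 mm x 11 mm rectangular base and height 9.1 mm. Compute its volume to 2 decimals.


Shape: rectangular pyramid
Base: 12 mm x 11 mm, Height h = 9.1 mm
Formula: V = (1/3) * base_area * h
base_area = 12 * 11 = 132
base_area * h = 132 * 9.1 = 1201.2
V = 1201.2 / 3
V = 400.4
400.4 mm^3


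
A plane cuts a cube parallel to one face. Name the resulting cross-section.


Solid: cube
Cutting plane: parallel to one face
Visualize the intersection of the plane with the solid's surface.
The boundary of the cut region is a square.
square


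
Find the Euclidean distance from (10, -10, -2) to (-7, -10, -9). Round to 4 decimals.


3D distance between two points
P1 = (10, -10, -2), P2 = (-7, -10, -9)
Formula: d = sqrt((x2-x1)^2 + (y2-y1)^2 + (z2-z1)^2)
dx = -7 - 10 = -17
dy = -10 - -10 = 0
dz = -9 - -2 = -7
dx^2 + dy^2 + dz^2 = 289 + 0 + 49 = 338
d = sqrt(338)
d = 18.3848
18.3848 units


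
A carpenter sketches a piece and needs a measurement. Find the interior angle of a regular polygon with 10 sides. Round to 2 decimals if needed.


Shape: regular decagon (10 sides)
Formula: interior angle = (n - 2) * 180 / n
(n - 2) = 8
(n - 2) * 180 = 1440
angle = 1440 / 10
angle = 144
144 degrees


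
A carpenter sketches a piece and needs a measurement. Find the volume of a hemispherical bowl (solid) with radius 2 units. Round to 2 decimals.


Shape: hemisphere (half of a sphere)
Radius r = 2 units
Formula: V = (1/2) * (4/3) * pi * r^3 = (2/3) * pi * r^3
r^3 = 8
(2/3) * 8 = 5.333333
V = 5.333333 * pi
V = 16.76
16.76 units^3


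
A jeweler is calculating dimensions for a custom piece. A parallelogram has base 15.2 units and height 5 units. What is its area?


Shape: parallelogram
Base b = 15.2 units, Height h = 5 units
Formula: A = b * h
A = 15.2 * 5
A = 76
76 units^2


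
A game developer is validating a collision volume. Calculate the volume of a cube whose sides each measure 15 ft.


Shape: cube
Side s = 15 ft
Formula: V = s^3
V = 15 * 15 * 15
V = 225 * 15
V = 3375
3375 ft^3


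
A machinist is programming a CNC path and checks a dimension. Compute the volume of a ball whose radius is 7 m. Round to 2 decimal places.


Shape: sphere
Radius r = 7 m
Formula: V = (4/3) * pi * r^3
r^3 = 343
(4/3) * 343 = 457.333333
V = 457.333333 * pi
V = 1436.76
1436.76 m^3


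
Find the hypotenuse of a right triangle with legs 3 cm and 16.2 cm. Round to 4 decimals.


Shape: right triangle
Legs a = 3 cm, b = 16.2 cm
Formula: c = sqrt(a^2 + b^2)
a^2 = 9, b^2 = 262.44
a^2 + b^2 = 271.44
c = sqrt(271.44)
c = 16.4754
16.4754 cm


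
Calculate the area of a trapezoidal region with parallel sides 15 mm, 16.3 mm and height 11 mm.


Shape: trapezoid
Parallel sides a = 15 mm, b = 16.3 mm; Height h = 11 mm
Formula: A = (a + b) * h / 2
a + b = 15 + 16.3 = 31.3
A = 31.3 * 11 / 2
A = 344.3 / 2
A = 172.15
172.15 mm^2


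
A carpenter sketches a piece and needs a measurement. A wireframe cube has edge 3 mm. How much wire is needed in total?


Shape: cube
Side s = 3 mm
A cube has 12 edges, all equal.
Formula: total edge length = 12 * s
Total = 12 * 3
Total = 36
36 mm


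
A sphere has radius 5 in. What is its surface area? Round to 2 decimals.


Shape: sphere
Radius r = 5 in
Formula: SA = 4 * pi * r^2
r^2 = 25
SA = 4 * pi * 25
SA = 100 * pi
SA = 314.16
314.16 in^2


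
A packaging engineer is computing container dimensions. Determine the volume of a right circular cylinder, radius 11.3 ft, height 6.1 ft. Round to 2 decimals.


Shape: cylinder
Radius r = 11.3 ft, Height h = 6.1 ft
Formula: V = pi * r^2 * h
r^2 = 127.69
V = pi * 127.69 * 6.1
V = 778.909 * pi
V = 2447.01
2447.01 ft^3


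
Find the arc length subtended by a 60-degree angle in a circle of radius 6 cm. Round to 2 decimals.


Shape: circular arc
Radius r = 6 cm, Angle = 60 degrees
Formula: L = (angle/360) * 2 * pi * r
2 * pi * r = 12 * pi
L = (60/360) * 12 * pi
L = 2 * pi
L = 6.28
6.28 cm


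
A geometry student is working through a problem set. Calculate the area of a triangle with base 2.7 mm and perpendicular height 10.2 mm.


Shape: triangle
Base b = 2.7 mm, Height h = 10.2 mm
Formula: A = (1/2) * b * h
A = 0.5 * 2.7 * 10.2
A = 0.5 * 27.54
A = 13.77
13.77 mm^2


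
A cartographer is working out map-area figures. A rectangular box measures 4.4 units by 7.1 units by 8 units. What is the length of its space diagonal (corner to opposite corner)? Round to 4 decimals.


Shape: rectangular box (space diagonal)
l = 4.4 units, w = 7.1 units, h = 8 units
Visualize: the diagonal of the base, then a right triangle with that diagonal and the height.
Formula: d = sqrt(l^2 + w^2 + h^2)
l^2 + w^2 + h^2 = 19.36 + 50.41 + 64 = 133.77
d = sqrt(133.77)
d = 11.5659
11.5659 units


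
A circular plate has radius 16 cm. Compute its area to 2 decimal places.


Shape: circle
Radius r = 16 cm
Formula: A = pi * r^2
r^2 = 16^2 = 256
A = pi * 256
A = 804.25
804.25 cm^2


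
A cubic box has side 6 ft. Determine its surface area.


Shape: cube
Side s = 6 ft
A cube has 6 square faces.
Formula: SA = 6 * s^2
s^2 = 36
SA = 6 * 36
SA = 216
216 ft^2


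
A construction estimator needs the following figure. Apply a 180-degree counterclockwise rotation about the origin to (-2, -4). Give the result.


Transformation: rotation about the origin
Original point: (-2, -4)
Rule for 180 deg: (x, y) -> (-x, -y)
Apply: (-2, -4) -> (2, 4)
(2, 4)


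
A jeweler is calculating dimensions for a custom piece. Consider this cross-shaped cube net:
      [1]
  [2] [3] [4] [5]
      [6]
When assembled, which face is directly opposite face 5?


Net: cross layout. Take square 3 as the base (bottom).
Fold the four squares in the horizontal row up around 3: 2 -> left, 4 -> right, 5 wraps to the top.
Fold 1 and 6 up from 3: 1 -> back, 6 -> front.
Opposite pairs are therefore: (1, 6), (2, 4), (3, 5).
Face 5 is opposite face 3.
face 3


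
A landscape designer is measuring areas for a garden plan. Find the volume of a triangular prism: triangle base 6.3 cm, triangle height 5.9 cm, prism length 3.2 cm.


Shape: triangular prism
Triangle base = 6.3 cm, triangle height = 5.9 cm, prism length L = 3.2 cm
Formula: V = (1/2 * b * h_tri) * L
Cross-section area = 0.5 * 6.3 * 5.9 = 18.585
V = 18.585 * 3.2
V = 59.472
59.472 cm^3


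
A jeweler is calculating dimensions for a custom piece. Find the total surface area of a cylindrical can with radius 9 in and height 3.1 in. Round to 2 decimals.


Shape: closed cylinder
Radius r = 9 in, Height h = 3.1 in
Formula: SA = 2*pi*r^2 + 2*pi*r*h = 2*pi*r*(r + h)
r + h = 12.1
2 * r * (r + h) = 2 * 9 * 12.1 = 217.8
SA = 217.8 * pi
SA = 684.24
684.24 in^2


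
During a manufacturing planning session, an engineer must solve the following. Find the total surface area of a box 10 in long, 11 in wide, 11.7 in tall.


Shape: rectangular prism
l = 10 in, w = 11 in, h = 11.7 in
Formula: SA = 2(lw + lh + wh)
lw = 110, lh = 117, wh = 128.7
lw + lh + wh = 355.7
SA = 2 * 355.7
SA = 711.4
711.4 in^2


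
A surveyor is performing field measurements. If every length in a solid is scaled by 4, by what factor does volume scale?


Linear scale factor k = 4
Rule: under a linear scaling by k, volumes scale by k^3.
k^3 = 4 * 4 * 4
k^3 = 16 * 4
k^3 = 64
Volume scales by a factor of 64.
64 (dimensionless)


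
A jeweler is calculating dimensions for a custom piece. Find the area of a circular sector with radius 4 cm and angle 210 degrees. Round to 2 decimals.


Shape: circular sector
Radius r = 4 cm, Angle = 210 degrees
Formula: A = (angle/360) * pi * r^2
r^2 = 16
Fraction of circle = 210/360
A = (210/360) * pi * 16
A = 9.333333 * pi
A = 29.32
29.32 cm^2


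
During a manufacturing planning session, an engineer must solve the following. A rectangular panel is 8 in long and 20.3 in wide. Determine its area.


Shape: rectangle
Length l = 8 in, Width w = 20.3 in
Formula: A = l * w
A = 8 * 20.3
A = 162.4
162.4 in^2


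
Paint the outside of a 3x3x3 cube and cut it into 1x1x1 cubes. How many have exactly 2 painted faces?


Large cube: 3 x 3 x 3, cut into unit cubes.
n = 3, so n - 2 = 1
Cubes with 2 painted faces lie along the edges, excluding corners.
A cube has 12 edges; each contributes (n - 2) = 1 such cubes.
Count = 12 * 1 = 12
12 unit cubes


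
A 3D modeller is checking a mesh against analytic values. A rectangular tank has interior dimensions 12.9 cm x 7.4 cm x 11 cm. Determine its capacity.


Shape: rectangular prism
l = 12.9 cm, w = 7.4 cm, h = 11 cm
Formula: V = l * w * h
V = 12.9 * 7.4 * 11
V = 95.46 * 11
V = 1050.06
1050.06 cm^3


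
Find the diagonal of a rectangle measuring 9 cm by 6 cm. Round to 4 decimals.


Shape: rectangle (diagonal via Pythagoras)
Sides: 9 cm and 6 cm
Formula: d = sqrt(l^2 + w^2)
l^2 = 81, w^2 = 36
l^2 + w^2 = 117
d = sqrt(117)
d = 10.8167
10.8167 cm


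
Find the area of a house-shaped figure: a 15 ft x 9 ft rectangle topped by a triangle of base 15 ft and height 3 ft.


Composite shape: rectangle + triangle
Rectangle area = 15 * 9 = 135
Triangle area = 0.5 * 15 * 3 = 22.5
Total = 135 + 22.5
Total = 157.5
157.5 ft^2


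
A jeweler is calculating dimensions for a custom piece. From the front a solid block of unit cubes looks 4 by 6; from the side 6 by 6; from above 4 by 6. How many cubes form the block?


Orthographic views of a solid rectangular block:
Front view 4 x 6 -> length = 4, height = 6
Side view 6 x 6 -> width = 6, height = 6 (consistent)
Top view 4 x 6 -> confirms length = 4, width = 6
The block is 4 x 6 x 6.
Total unit cubes = 4 * 6 * 6 = 144
144 unit cubes


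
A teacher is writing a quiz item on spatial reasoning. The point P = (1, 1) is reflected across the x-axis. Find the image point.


Transformation: reflection
Original point: (1, 1)
Rule for reflection over the x-axis: (x, y) -> (x, -y)
Apply: (1, 1) -> (1, -1)
(1, -1)


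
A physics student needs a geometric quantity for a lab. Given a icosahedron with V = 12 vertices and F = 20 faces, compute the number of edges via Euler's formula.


Polyhedron: icosahedron
Euler's formula for convex polyhedra: V - E + F = 2
Given: V = 12 vertices and F = 20 faces
Solve for E:
E = V + F - 2 = 12 + 20 - 2 = 30
30 edges


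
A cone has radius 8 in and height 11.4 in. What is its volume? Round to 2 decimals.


Shape: cone
Radius r = 8 in, Height h = 11.4 in
Formula: V = (1/3) * pi * r^2 * h
r^2 = 64
pi * r^2 * h = pi * 64 * 11.4 = 729.6 * pi
V = 729.6 * pi / 3
V = 764.04
764.04 in^3


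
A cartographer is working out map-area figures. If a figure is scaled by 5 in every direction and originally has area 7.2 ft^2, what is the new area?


Linear scale factor k = 5
Original area = 7.2 ft^2
Rule: under a linear scaling by k, areas scale by k^2.
k^2 = 5^2 = 25
New area = 7.2 * 25
New area = 180
180 ft^2


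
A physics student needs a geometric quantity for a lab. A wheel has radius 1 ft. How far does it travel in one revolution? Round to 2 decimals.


Shape: circle
Radius r = 1 ft
Formula: C = 2 * pi * r
C = 2 * pi * 1
C = 2 * pi
C = 6.28
6.28 ft


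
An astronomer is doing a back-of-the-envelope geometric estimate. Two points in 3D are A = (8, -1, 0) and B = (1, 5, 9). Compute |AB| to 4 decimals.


3D distance between two points
P1 = (8, -1, 0), P2 = (1, 5, 9)
Formula: d = sqrt((x2-x1)^2 + (y2-y1)^2 + (z2-z1)^2)
dx = 1 - 8 = -7
dy = 5 - -1 = 6
dz = 9 - 0 = 9
dx^2 + dy^2 + dz^2 = 49 + 36 + 81 = 166
d = sqrt(166)
d = 12.8841
12.8841 units


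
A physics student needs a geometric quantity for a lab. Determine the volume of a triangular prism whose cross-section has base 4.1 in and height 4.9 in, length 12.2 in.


Shape: triangular prism
Triangle base = 4.1 in, triangle height = 4.9 in, prism length L = 12.2 in
Formula: V = (1/2 * b * h_tri) * L
Cross-section area = 0.5 * 4.1 * 4.9 = 10.045
V = 10.045 * 12.2
V = 122.549
122.549 in^3


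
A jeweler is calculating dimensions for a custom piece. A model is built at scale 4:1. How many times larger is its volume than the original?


Linear scale factor k = 4
Rule: under a linear scaling by k, volumes scale by k^3.
k^3 = 4 * 4 * 4
k^3 = 16 * 4
k^3 = 64
Volume scales by a factor of 64.
64 (dimensionless)


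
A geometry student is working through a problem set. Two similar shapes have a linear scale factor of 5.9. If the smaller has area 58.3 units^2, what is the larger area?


Linear scale factor k = 5.9
Original area = 58.3 units^2
Rule: under a linear scaling by k, areas scale by k^2.
k^2 = 5.9^2 = 34.81
New area = 58.3 * 34.81
New area = 2029.423
2029.423 units^2


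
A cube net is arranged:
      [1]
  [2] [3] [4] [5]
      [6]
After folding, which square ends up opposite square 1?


Net: cross layout. Take square 3 as the base (bottom).
Fold the four squares in the horizontal row up around 3: 2 -> left, 4 -> right, 5 wraps to the top.
Fold 1 and 6 up from 3: 1 -> back, 6 -> front.
Opposite pairs are therefore: (1, 6), (2, 4), (3, 5).
Face 1 is opposite face 6.
face 6


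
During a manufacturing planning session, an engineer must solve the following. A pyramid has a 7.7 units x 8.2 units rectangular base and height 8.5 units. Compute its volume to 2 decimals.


Shape: rectangular pyramid
Base: 7.7 units x 8.2 units, Height h = 8.5 units
Formula: V = (1/3) * base_area * h
base_area = 7.7 * 8.2 = 63.14
base_area * h = 63.14 * 8.5 = 536.69
V = 536.69 / 3
V = 178.9
178.9 units^3


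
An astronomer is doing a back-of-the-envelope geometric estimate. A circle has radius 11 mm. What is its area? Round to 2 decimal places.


Shape: circle
Radius r = 11 mm
Formula: A = pi * r^2
r^2 = 11^2 = 121
A = pi * 121
A = 380.13
380.13 mm^2


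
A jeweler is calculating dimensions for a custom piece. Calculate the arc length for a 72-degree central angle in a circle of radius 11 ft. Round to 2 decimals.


Shape: circular arc
Radius r = 11 ft, Angle = 72 degrees
Formula: L = (angle/360) * 2 * pi * r
2 * pi * r = 22 * pi
L = (72/360) * 22 * pi
L = 4.4 * pi
L = 13.82
13.82 ft


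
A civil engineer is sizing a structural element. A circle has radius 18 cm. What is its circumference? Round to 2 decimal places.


Shape: circle
Radius r = 18 cm
Formula: C = 2 * pi * r
C = 2 * pi * 18
C = 36 * pi
C = 113.1
113.1 cm


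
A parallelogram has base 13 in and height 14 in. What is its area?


Shape: parallelogram
Base b = 13 in, Height h = 14 in
Formula: A = b * h
A = 13 * 14
A = 182
182 in^2


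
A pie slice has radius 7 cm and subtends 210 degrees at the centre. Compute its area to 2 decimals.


Shape: circular sector
Radius r = 7 cm, Angle = 210 degrees
Formula: A = (angle/360) * pi * r^2
r^2 = 49
Fraction of circle = 210/360
A = (210/360) * pi * 49
A = 28.583333 * pi
A = 89.8
89.8 cm^2


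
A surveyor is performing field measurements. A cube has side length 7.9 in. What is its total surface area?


Shape: cube
Side s = 7.9 in
A cube has 6 square faces.
Formula: SA = 6 * s^2
s^2 = 62.41
SA = 6 * 62.41
SA = 374.46
374.46 in^2


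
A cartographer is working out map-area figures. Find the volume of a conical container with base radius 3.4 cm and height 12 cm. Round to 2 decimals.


Shape: cone
Radius r = 3.4 cm, Height h = 12 cm
Formula: V = (1/3) * pi * r^2 * h
r^2 = 11.56
pi * r^2 * h = pi * 11.56 * 12 = 138.72 * pi
V = 138.72 * pi / 3
V = 145.27
145.27 cm^3


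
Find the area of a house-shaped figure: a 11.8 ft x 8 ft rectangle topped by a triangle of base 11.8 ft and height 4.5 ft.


Composite shape: rectangle + triangle
Rectangle area = 11.8 * 8 = 94.4
Triangle area = 0.5 * 11.8 * 4.5 = 26.55
Total = 94.4 + 26.55
Total = 120.95
120.95 ft^2


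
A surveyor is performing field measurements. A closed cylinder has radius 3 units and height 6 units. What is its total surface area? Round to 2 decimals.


Shape: closed cylinder
Radius r = 3 units, Height h = 6 units
Formula: SA = 2*pi*r^2 + 2*pi*r*h = 2*pi*r*(r + h)
r + h = 9
2 * r * (r + h) = 2 * 3 * 9 = 54
SA = 54 * pi
SA = 169.65
169.65 units^2


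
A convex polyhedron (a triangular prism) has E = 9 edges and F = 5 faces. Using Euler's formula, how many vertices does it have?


Polyhedron: triangular prism
Euler's formula for convex polyhedra: V - E + F = 2
Given: E = 9 edges and F = 5 faces
Solve for V:
V = 2 + E - F = 2 + 9 - 5 = 6
6 vertices


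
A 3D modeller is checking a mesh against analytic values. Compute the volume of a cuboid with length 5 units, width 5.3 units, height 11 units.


Shape: rectangular prism
l = 5 units, w = 5.3 units, h = 11 units
Formula: V = l * w * h
V = 5 * 5.3 * 11
V = 26.5 * 11
V = 291.5
291.5 units^3


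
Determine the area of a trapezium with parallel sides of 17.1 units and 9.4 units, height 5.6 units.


Shape: trapezoid
Parallel sides a = 17.1 units, b = 9.4 units; Height h = 5.6 units
Formula: A = (a + b) * h / 2
a + b = 17.1 + 9.4 = 26.5
A = 26.5 * 5.6 / 2
A = 148.4 / 2
A = 74.2
74.2 units^2


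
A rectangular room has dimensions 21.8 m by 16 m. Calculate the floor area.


Shape: rectangle
Length l = 21.8 m, Width w = 16 m
Formula: A = l * w
A = 21.8 * 16
A = 348.8
348.8 m^2


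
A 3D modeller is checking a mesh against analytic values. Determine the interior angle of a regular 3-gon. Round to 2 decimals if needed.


Shape: regular triangle (3 sides)
Formula: interior angle = (n - 2) * 180 / n
(n - 2) = 1
(n - 2) * 180 = 180
angle = 180 / 3
angle = 60
60 degrees


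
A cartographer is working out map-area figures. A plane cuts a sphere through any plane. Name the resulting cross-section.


Solid: sphere
Cutting plane: through any plane
Visualize the intersection of the plane with the solid's surface.
The boundary of the cut region is a circle.
circle


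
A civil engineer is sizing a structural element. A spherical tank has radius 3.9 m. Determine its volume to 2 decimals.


Shape: sphere
Radius r = 3.9 m
Formula: V = (4/3) * pi * r^3
r^3 = 59.319
(4/3) * 59.319 = 79.092
V = 79.092 * pi
V = 248.47
248.47 m^3


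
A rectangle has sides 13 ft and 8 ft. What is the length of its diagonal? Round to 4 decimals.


Shape: rectangle (diagonal via Pythagoras)
Sides: 13 ft and 8 ft
Formula: d = sqrt(l^2 + w^2)
l^2 = 169, w^2 = 64
l^2 + w^2 = 233
d = sqrt(233)
d = 15.2643
15.2643 ft


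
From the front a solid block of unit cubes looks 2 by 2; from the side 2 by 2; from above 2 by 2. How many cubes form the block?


Orthographic views of a solid rectangular block:
Front view 2 x 2 -> length = 2, height = 2
Side view 2 x 2 -> width = 2, height = 2 (consistent)
Top view 2 x 2 -> confirms length = 2, width = 2
The block is 2 x 2 x 2.
Total unit cubes = 2 * 2 * 2 = 8
8 unit cubes


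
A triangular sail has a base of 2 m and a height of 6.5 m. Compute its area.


Shape: triangle
Base b = 2 m, Height h = 6.5 m
Formula: A = (1/2) * b * h
A = 0.5 * 2 * 6.5
A = 0.5 * 13
A = 6.5
6.5 m^2


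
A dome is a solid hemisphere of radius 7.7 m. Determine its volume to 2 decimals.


Shape: hemisphere (half of a sphere)
Radius r = 7.7 m
Formula: V = (1/2) * (4/3) * pi * r^3 = (2/3) * pi * r^3
r^3 = 456.533
(2/3) * 456.533 = 304.355333
V = 304.355333 * pi
V = 956.16
956.16 m^3


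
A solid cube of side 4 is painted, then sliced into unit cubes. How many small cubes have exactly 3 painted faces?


Large cube: 4 x 4 x 4, cut into unit cubes.
Cubes with 3 painted faces are at the corners. A cube always has 8 corners.
Count = 8
8 unit cubes


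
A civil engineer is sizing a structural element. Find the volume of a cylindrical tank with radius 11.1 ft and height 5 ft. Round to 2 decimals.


Shape: cylinder
Radius r = 11.1 ft, Height h = 5 ft
Formula: V = pi * r^2 * h
r^2 = 123.21
V = pi * 123.21 * 5
V = 616.05 * pi
V = 1935.38
1935.38 ft^3


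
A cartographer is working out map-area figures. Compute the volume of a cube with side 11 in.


Shape: cube
Side s = 11 in
Formula: V = s^3
V = 11 * 11 * 11
V = 121 * 11
V = 1331
1331 in^3


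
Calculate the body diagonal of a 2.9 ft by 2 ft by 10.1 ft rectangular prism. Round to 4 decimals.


Shape: rectangular box (space diagonal)
l = 2.9 ft, w = 2 ft, h = 10.1 ft
Visualize: the diagonal of the base, then a right triangle with that diagonal and the height.
Formula: d = sqrt(l^2 + w^2 + h^2)
l^2 + w^2 + h^2 = 8.41 + 4 + 102.01 = 114.42
d = sqrt(114.42)
d = 10.6967
10.6967 ft


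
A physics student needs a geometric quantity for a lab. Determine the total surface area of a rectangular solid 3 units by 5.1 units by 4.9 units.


Shape: rectangular prism
l = 3 units, w = 5.1 units, h = 4.9 units
Formula: SA = 2(lw + lh + wh)
lw = 15.3, lh = 14.7, wh = 24.99
lw + lh + wh = 54.99
SA = 2 * 54.99
SA = 109.98
109.98 units^2


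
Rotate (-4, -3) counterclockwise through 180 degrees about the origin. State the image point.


Transformation: rotation about the origin
Original point: (-4, -3)
Rule for 180 deg: (x, y) -> (-x, -y)
Apply: (-4, -3) -> (4, 3)
(4, 3)


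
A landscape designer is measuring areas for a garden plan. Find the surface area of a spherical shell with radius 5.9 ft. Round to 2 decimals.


Shape: sphere
Radius r = 5.9 ft
Formula: SA = 4 * pi * r^2
r^2 = 34.81
SA = 4 * pi * 34.81
SA = 139.24 * pi
SA = 437.44
437.44 ft^2


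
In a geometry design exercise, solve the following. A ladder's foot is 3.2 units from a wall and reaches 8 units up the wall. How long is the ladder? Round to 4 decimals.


Shape: right triangle
Legs a = 3.2 units, b = 8 units
Formula: c = sqrt(a^2 + b^2)
a^2 = 10.24, b^2 = 64
a^2 + b^2 = 74.24
c = sqrt(74.24)
c = 8.6163
8.6163 units


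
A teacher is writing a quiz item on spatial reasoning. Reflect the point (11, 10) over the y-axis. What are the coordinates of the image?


Transformation: reflection
Original point: (11, 10)
Rule for reflection over the y-axis: (x, y) -> (-x, y)
Apply: (11, 10) -> (-11, 10)
(-11, 10)


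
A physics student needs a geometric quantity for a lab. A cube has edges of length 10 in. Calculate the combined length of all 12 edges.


Shape: cube
Side s = 10 in
A cube has 12 edges, all equal.
Formula: total edge length = 12 * s
Total = 12 * 10
Total = 120
120 in


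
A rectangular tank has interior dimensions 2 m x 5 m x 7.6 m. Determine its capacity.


Shape: rectangular prism
l = 2 m, w = 5 m, h = 7.6 m
Formula: V = l * w * h
V = 2 * 5 * 7.6
V = 10 * 7.6
V = 76
76 m^3


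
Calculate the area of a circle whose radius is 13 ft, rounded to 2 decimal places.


Shape: circle
Radius r = 13 ft
Formula: A = pi * r^2
r^2 = 13^2 = 169
A = pi * 169
A = 530.93
530.93 ft^2


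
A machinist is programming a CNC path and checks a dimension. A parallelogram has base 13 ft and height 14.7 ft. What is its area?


Shape: parallelogram
Base b = 13 ft, Height h = 14.7 ft
Formula: A = b * h
A = 13 * 14.7
A = 191.1
191.1 ft^2


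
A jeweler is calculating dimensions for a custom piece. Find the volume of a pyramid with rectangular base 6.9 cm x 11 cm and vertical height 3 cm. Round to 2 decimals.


Shape: rectangular pyramid
Base: 6.9 cm x 11 cm, Height h = 3 cm
Formula: V = (1/3) * base_area * h
base_area = 6.9 * 11 = 75.9
base_area * h = 75.9 * 3 = 227.7
V = 227.7 / 3
V = 75.9
75.9 cm^3


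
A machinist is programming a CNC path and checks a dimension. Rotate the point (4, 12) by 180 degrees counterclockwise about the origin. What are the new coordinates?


Transformation: rotation about the origin
Original point: (4, 12)
Rule for 180 deg: (x, y) -> (-x, -y)
Apply: (4, 12) -> (-4, -12)
(-4, -12)


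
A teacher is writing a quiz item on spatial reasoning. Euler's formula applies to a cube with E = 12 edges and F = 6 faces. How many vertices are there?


Polyhedron: cube
Euler's formula for convex polyhedra: V - E + F = 2
Given: E = 12 edges and F = 6 faces
Solve for V:
V = 2 + E - F = 2 + 12 - 6 = 8
8 vertices


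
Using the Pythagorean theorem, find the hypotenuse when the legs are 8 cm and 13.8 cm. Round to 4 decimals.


Shape: right triangle
Legs a = 8 cm, b = 13.8 cm
Formula: c = sqrt(a^2 + b^2)
a^2 = 64, b^2 = 190.44
a^2 + b^2 = 254.44
c = sqrt(254.44)
c = 15.9512
15.9512 cm


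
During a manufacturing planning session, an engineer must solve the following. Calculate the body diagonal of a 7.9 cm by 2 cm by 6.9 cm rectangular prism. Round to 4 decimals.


Shape: rectangular box (space diagonal)
l = 7.9 cm, w = 2 cm, h = 6.9 cm
Visualize: the diagonal of the base, then a right triangle with that diagonal and the height.
Formula: d = sqrt(l^2 + w^2 + h^2)
l^2 + w^2 + h^2 = 62.41 + 4 + 47.61 = 114.02
d = sqrt(114.02)
d = 10.678
10.678 cm


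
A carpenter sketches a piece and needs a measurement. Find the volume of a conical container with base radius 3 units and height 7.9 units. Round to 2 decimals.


Shape: cone
Radius r = 3 units, Height h = 7.9 units
Formula: V = (1/3) * pi * r^2 * h
r^2 = 9
pi * r^2 * h = pi * 9 * 7.9 = 71.1 * pi
V = 71.1 * pi / 3
V = 74.46
74.46 units^3


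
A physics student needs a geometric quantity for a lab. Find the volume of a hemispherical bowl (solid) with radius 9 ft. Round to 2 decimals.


Shape: hemisphere (half of a sphere)
Radius r = 9 ft
Formula: V = (1/2) * (4/3) * pi * r^3 = (2/3) * pi * r^3
r^3 = 729
(2/3) * 729 = 486
V = 486 * pi
V = 1526.81
1526.81 ft^3


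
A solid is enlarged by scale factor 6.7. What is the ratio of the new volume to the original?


Linear scale factor k = 6.7
Rule: under a linear scaling by k, volumes scale by k^3.
k^3 = 6.7 * 6.7 * 6.7
k^3 = 44.89 * 6.7
k^3 = 300.763
Volume scales by a factor of 300.763.
300.763 (dimensionless)


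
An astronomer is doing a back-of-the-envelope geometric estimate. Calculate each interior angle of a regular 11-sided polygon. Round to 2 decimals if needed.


Shape: regular hendecagon (11 sides)
Formula: interior angle = (n - 2) * 180 / n
(n - 2) = 9
(n - 2) * 180 = 1620
angle = 1620 / 11
angle = 147.27
147.27 degrees


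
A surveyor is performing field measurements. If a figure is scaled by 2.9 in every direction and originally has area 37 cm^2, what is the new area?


Linear scale factor k = 2.9
Original area = 37 cm^2
Rule: under a linear scaling by k, areas scale by k^2.
k^2 = 2.9^2 = 8.41
New area = 37 * 8.41
New area = 311.17
311.17 cm^2


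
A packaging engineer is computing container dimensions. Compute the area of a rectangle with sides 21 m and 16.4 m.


Shape: rectangle
Length l = 21 m, Width w = 16.4 m
Formula: A = l * w
A = 21 * 16.4
A = 344.4
344.4 m^2


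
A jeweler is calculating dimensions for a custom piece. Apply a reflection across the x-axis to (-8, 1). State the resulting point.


Transformation: reflection
Original point: (-8, 1)
Rule for reflection over the x-axis: (x, y) -> (x, -y)
Apply: (-8, 1) -> (-8, -1)
(-8, -1)


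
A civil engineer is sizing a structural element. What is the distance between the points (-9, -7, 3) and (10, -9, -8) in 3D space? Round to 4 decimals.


3D distance between two points
P1 = (-9, -7, 3), P2 = (10, -9, -8)
Formula: d = sqrt((x2-x1)^2 + (y2-y1)^2 + (z2-z1)^2)
dx = 10 - -9 = 19
dy = -9 - -7 = -2
dz = -8 - 3 = -11
dx^2 + dy^2 + dz^2 = 361 + 4 + 121 = 486
d = sqrt(486)
d = 22.0454
22.0454 units


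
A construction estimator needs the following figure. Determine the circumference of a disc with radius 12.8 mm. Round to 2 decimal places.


Shape: circle
Radius r = 12.8 mm
Formula: C = 2 * pi * r
C = 2 * pi * 12.8
C = 25.6 * pi
C = 80.42
80.42 mm


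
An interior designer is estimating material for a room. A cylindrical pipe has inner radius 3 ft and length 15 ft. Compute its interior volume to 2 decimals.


Shape: cylinder
Radius r = 3 ft, Height h = 15 ft
Formula: V = pi * r^2 * h
r^2 = 9
V = pi * 9 * 15
V = 135 * pi
V = 424.12
424.12 ft^3


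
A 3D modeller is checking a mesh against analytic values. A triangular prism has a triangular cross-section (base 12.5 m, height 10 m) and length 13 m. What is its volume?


Shape: triangular prism
Triangle base = 12.5 m, triangle height = 10 m, prism length L = 13 m
Formula: V = (1/2 * b * h_tri) * L
Cross-section area = 0.5 * 12.5 * 10 = 62.5
V = 62.5 * 13
V = 812.5
812.5 m^3


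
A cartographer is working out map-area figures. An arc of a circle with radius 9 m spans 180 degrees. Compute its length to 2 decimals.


Shape: circular arc
Radius r = 9 m, Angle = 180 degrees
Formula: L = (angle/360) * 2 * pi * r
2 * pi * r = 18 * pi
L = (180/360) * 18 * pi
L = 9 * pi
L = 28.27
28.27 m


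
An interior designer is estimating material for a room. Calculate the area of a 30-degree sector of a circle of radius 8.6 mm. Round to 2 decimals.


Shape: circular sector
Radius r = 8.6 mm, Angle = 30 degrees
Formula: A = (angle/360) * pi * r^2
r^2 = 73.96
Fraction of circle = 30/360
A = (30/360) * pi * 73.96
A = 6.163333 * pi
A = 19.36
19.36 mm^2


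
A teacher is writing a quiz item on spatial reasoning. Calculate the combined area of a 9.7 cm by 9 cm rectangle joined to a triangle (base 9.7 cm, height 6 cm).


Composite shape: rectangle + triangle
Rectangle area = 9.7 * 9 = 87.3
Triangle area = 0.5 * 9.7 * 6 = 29.1
Total = 87.3 + 29.1
Total = 116.4
116.4 cm^2
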